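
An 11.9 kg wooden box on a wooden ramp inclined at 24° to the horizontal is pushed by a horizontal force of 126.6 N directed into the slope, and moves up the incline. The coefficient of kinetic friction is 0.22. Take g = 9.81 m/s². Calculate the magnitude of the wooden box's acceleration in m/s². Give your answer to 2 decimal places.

The horizontal push has components F cos 24° = 126.6 × 0.9135 = 115.649 N up the incline and F sin 24° = 126.6 × 0.4067 = 51.488 N pressing into the surface.
The normal force is therefore N = mg cos 24° + F sin 24° = 106.641 + 51.488 = 158.129 N, and kinetic friction down the slope is μN = 0.22 × 158.129 = 34.788 N.
Along the incline: F cos 24° − mg sin 24° − μN = ma, so 115.649 − 47.478 − 34.788 = 11.9 a, giving a = 2.8053 m/s².

2.81 m/s²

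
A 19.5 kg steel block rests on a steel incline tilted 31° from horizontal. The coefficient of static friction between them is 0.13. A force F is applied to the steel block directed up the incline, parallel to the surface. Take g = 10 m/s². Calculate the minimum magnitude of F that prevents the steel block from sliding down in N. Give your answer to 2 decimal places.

The normal force is N = mg cos 31° = 167.148 N. With F at its minimum the steel block is on the verge of sliding down, so static friction is at its maximum μ_s N = 0.13 × 167.148 = 21.729 N and acts up the slope.
Equilibrium along the incline: F + μ_s N = mg sin 31°, so F = 100.432 − 21.729 = 78.703 N.

78.70 N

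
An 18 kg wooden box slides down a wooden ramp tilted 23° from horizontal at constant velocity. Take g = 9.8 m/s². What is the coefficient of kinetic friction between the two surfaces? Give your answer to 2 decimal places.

At constant velocity the net force along the incline is zero: mg sin 23° = μ mg cos 23°.
So μ = tan 23° = 0.3907 / 0.9205 = 0.4244.

0.42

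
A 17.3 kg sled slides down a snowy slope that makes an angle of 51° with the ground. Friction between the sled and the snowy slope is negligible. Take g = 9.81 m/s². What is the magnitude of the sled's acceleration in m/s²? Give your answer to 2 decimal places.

Resolving the weight along the incline: the component pulling the sled down the slope is mg sin 51° = 17.3 × 9.81 × 0.7771 = 131.884 N, and the normal force is N = mg cos 51° = 17.3 × 9.81 × 0.6293 = 106.800 N.
With no friction the net force along the incline is 131.884 N, so a = g sin 51° = 131.884 / 17.3 = 7.6234 m/s².

7.62 m/s²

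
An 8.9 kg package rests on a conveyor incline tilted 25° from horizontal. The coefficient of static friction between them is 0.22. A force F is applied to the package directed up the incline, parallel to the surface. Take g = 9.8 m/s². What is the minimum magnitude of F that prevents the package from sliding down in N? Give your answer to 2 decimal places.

The normal force is N = mg cos 25° = 79.048 N. With F at its minimum the package is on the verge of sliding down, so static friction is at its maximum μ_s N = 0.22 × 79.048 = 17.391 N and acts up the slope.
Equilibrium along the incline: F + μ_s N = mg sin 25°, so F = 36.861 − 17.391 = 19.470 N.

19.47 N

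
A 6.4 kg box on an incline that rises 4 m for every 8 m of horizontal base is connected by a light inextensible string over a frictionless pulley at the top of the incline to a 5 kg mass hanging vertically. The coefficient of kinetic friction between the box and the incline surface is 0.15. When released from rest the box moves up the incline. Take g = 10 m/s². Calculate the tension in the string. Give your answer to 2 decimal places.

For the box on the incline: the weight component along the slope is m₁g sin 26.57° = 6.4 × 10 × 0.4472 = 28.621 N and the normal force is N = m₁g cos 26.57° = 57.243 N.
Kinetic friction opposes the box's motion up the incline: f = μN = 0.15 × 57.243 = 8.586 N acting down the slope.
Newton's second law for the box (up-slope positive): T − 28.621 − 8.586 = 6.4 a. For the hanging mass (downward positive): 5 × 10 − T = 5 a.
Adding the two equations eliminates T: 12.793 = 11.4 a, so a = 1.1222 m/s².
Then from the hanging mass's equation, T = 5 × (10 − 1.1222) = 44.389 N.

44.39 N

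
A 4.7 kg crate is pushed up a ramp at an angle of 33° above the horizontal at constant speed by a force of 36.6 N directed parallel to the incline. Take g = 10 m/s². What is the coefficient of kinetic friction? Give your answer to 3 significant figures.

At constant speed ΣF = 0 along the incline. The applied 36.6 N acts up the slope; the weight component mg sin 33° = 25.598 N and kinetic friction μN both act down the slope.
So 36.6 = 25.598 + μ × 39.418, giving μ = (36.6 − 25.598) / 39.418 = 0.2791.

0.279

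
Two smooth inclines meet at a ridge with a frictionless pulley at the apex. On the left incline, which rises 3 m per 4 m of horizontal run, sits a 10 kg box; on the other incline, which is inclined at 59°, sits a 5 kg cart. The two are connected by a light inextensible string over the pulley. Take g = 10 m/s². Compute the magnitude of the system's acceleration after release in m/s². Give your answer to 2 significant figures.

Resolve each weight along its own incline: the 10 kg mass has component 10 × 10 × sin 36.87° = 60.000 N down its slope, and the 5 kg mass has 5 × 10 × sin 59° = 42.858 N down its slope.
The 10 kg side's 60.000 N exceeds the other side's 42.858 N, so that mass slides down and the 5 kg mass slides up. Taking that direction as positive, Newton's second law for the whole system gives 60.000 − 42.858 = (10 + 5) a, so a = 17.142 / 15 = 1.1428 m/s².

1.1 m/s²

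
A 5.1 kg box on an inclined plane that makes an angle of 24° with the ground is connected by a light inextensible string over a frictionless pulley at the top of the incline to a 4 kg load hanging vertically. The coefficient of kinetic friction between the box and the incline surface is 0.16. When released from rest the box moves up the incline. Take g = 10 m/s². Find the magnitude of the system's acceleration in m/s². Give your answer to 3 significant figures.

For the box on the incline: the weight component along the slope is m₁g sin 24° = 5.1 × 10 × 0.4067 = 20.742 N and the normal force is N = m₁g cos 24° = 46.591 N.
Kinetic friction opposes the box's motion up the incline: f = μN = 0.16 × 46.591 = 7.455 N acting down the slope.
Newton's second law for the box (up-slope positive): T − 20.742 − 7.455 = 5.1 a. For the hanging load (downward positive): 4 × 10 − T = 4 a.
Adding the two equations eliminates T: 11.803 = 9.1 a, so a = 1.2970 m/s².

1.30 m/s²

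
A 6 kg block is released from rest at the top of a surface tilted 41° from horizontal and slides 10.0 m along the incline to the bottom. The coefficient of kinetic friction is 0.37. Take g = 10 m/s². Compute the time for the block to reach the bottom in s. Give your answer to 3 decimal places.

The weight component along the incline is mg sin 41° = 39.364 N and the normal force is N = mg cos 41° = 45.283 N.
Friction up the slope is f = μN = 0.37 × 45.283 = 16.755 N, so the net downslope force is 39.364 − 16.755 = 22.609 N and a = 22.609 / 6 = 3.7682 m/s².
Starting from rest, L = ½at², so t = √(2L/a) = √(2 × 10.0 / 3.7682) = 2.3038 s.

2.304 s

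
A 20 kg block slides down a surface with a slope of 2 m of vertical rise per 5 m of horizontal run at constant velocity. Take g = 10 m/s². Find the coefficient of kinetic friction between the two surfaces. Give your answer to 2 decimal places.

At constant velocity the net force along the incline is zero: mg sin 21.80° = μ mg cos 21.80°.
So μ = tan 21.80° = 0.3714 / 0.9285 = 0.4000.

0.40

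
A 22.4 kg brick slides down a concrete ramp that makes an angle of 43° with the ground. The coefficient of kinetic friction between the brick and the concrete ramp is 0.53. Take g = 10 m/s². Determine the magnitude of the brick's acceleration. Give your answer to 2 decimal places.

Resolving the weight along the incline: the component pulling the brick down the slope is mg sin 43° = 22.4 × 10 × 0.6820 = 152.768 N, and the normal force is N = mg cos 43° = 22.4 × 10 × 0.7314 = 163.834 N.
Kinetic friction acts up the slope with magnitude f = μN = 0.53 × 163.834 = 86.832 N.
Net force along the incline is 152.768 − 86.832 = 65.936 N, so a = 65.936 / 22.4 = 2.9436 m/s².

2.94 m/s²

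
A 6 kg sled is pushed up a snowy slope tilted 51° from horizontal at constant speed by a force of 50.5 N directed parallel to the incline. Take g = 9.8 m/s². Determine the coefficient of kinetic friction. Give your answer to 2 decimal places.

At constant speed ΣF = 0 along the incline. The applied 50.5 N acts up the slope; the weight component mg sin 51° = 45.696 N and kinetic friction μN both act down the slope.
So 50.5 = 45.696 + μ × 37.004, giving μ = (50.5 − 45.696) / 37.004 = 0.1298.

0.13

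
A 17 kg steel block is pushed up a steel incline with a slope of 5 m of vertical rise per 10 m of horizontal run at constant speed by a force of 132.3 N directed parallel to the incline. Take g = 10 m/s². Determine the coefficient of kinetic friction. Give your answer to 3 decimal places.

0.370

At constant speed ΣF = 0 along the incline. The applied 132.3 N acts up the slope; the weight component mg sin 26.57° = 76.026 N and kinetic friction μN both act down the slope.
So 132.3 = 76.026 + μ × 152.053, giving μ = (132.3 − 76.026) / 152.053 = 0.3701.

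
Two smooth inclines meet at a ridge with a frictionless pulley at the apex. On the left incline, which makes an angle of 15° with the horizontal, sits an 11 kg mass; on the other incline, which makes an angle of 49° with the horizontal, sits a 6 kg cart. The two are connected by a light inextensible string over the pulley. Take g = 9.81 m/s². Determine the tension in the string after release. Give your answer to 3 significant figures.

38.6 N

Resolve each weight along its own incline: the 11 kg mass has component 11 × 9.81 × sin 15° = 27.929 N down its slope, and the 6 kg mass has 6 × 9.81 × sin 49° = 44.422 N down its slope.
The 6 kg side's 44.422 N exceeds the other side's 27.929 N, so that mass slides down and the 11 kg mass slides up. Taking that direction as positive, Newton's second law for the whole system gives 44.422 − 27.929 = (11 + 6) a, so a = 16.493 / 17 = 0.9702 m/s².
For the 11 kg mass (up-slope positive): T − 27.929 = 11 × 0.9702, so T = 38.601 N.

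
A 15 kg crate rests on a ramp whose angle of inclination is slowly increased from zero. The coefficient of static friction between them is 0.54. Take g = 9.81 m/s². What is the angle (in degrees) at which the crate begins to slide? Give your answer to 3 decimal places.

At the threshold of sliding, static friction is at its maximum μ_s N and exactly balances the weight component along the incline: mg sin θ = μ_s mg cos θ.
Hence tan θ = μ_s = 0.54, so θ = arctan(0.54) = 28.3690°.

28.369°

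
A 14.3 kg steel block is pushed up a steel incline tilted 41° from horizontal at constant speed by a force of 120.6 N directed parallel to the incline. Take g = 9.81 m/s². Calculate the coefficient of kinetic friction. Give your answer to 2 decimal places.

0.27

At constant speed ΣF = 0 along the incline. The applied 120.6 N acts up the slope; the weight component mg sin 41° = 92.034 N and kinetic friction μN both act down the slope.
So 120.6 = 92.034 + μ × 105.873, giving μ = (120.6 − 92.034) / 105.873 = 0.2698.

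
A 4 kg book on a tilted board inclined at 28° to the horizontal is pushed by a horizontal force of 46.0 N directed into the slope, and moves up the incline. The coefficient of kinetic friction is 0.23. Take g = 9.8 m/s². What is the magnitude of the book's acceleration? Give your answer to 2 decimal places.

2.32 m/s²

The horizontal push has components F cos 28° = 46.0 × 0.8829 = 40.613 N up the incline and F sin 28° = 46.0 × 0.4695 = 21.597 N pressing into the surface.
The normal force is therefore N = mg cos 28° + F sin 28° = 34.610 + 21.597 = 56.207 N, and kinetic friction down the slope is μN = 0.23 × 56.207 = 12.928 N.
Along the incline: F cos 28° − mg sin 28° − μN = ma, so 40.613 − 18.404 − 12.928 = 4 a, giving a = 2.3202 m/s².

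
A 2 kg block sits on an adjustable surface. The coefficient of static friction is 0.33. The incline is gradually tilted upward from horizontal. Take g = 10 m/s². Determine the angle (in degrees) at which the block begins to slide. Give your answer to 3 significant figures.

18.3°

At the threshold of sliding, static friction is at its maximum μ_s N and exactly balances the weight component along the incline: mg sin θ = μ_s mg cos θ.
Hence tan θ = μ_s = 0.33, so θ = arctan(0.33) = 18.2629°.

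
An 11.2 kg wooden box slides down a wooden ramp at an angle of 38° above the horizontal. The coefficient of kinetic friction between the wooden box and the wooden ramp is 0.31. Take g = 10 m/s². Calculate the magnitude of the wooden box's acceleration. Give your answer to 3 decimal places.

Resolving the weight along the incline: the component pulling the wooden box down the slope is mg sin 38° = 11.2 × 10 × 0.6157 = 68.958 N, and the normal force is N = mg cos 38° = 11.2 × 10 × 0.7880 = 88.256 N.
Kinetic friction acts up the slope with magnitude f = μN = 0.31 × 88.256 = 27.359 N.
Net force along the incline is 68.958 − 27.359 = 41.599 N, so a = 41.599 / 11.2 = 3.7142 m/s².

3.714 m/s²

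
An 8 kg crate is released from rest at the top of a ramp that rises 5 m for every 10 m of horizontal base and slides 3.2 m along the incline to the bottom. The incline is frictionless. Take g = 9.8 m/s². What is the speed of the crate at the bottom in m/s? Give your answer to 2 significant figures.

The weight component along the incline is mg sin 26.57° = 35.062 N and the normal force is N = mg cos 26.57° = 70.123 N.
With no friction, a = g sin 26.57° = 4.3827 m/s².
Starting from rest over a distance of 3.2 m, v² = 2aL = 2 × 4.3827 × 3.2 = 28.0493, so v = 5.2962 m/s.

5.3 m/s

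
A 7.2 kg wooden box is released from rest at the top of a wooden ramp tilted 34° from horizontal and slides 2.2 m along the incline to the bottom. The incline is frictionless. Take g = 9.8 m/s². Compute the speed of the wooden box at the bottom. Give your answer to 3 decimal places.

The weight component along the incline is mg sin 34° = 39.457 N and the normal force is N = mg cos 34° = 58.497 N.
With no friction, a = g sin 34° = 5.4801 m/s².
Starting from rest over a distance of 2.2 m, v² = 2aL = 2 × 5.4801 × 2.2 = 24.1124, so v = 4.9104 m/s.

4.910 m/s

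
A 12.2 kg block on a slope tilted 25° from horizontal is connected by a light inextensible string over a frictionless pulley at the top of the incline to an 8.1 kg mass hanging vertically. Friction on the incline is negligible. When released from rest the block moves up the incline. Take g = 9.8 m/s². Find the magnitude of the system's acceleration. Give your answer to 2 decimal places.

1.42 m/s²

For the block on the incline: the weight component along the slope is m₁g sin 25° = 12.2 × 9.8 × 0.4226 = 50.526 N and the normal force is N = m₁g cos 25° = 108.358 N.
Newton's second law for the block (up-slope positive): T − 50.526 = 12.2 a. For the hanging mass (downward positive): 8.1 × 9.8 − T = 8.1 a.
Adding the two equations eliminates T: 28.854 = 20.3 a, so a = 1.4214 m/s².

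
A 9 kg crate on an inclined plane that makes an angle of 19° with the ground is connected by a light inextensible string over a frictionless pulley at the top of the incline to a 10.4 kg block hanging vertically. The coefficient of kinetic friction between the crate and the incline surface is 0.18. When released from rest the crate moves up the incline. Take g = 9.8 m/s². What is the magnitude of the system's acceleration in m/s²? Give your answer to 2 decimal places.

For the crate on the incline: the weight component along the slope is m₁g sin 19° = 9 × 9.8 × 0.3256 = 28.718 N and the normal force is N = m₁g cos 19° = 83.395 N.
Kinetic friction opposes the crate's motion up the incline: f = μN = 0.18 × 83.395 = 15.011 N acting down the slope.
Newton's second law for the crate (up-slope positive): T − 28.718 − 15.011 = 9 a. For the hanging block (downward positive): 10.4 × 9.8 − T = 10.4 a.
Adding the two equations eliminates T: 58.191 = 19.4 a, so a = 2.9995 m/s².

3.00 m/s²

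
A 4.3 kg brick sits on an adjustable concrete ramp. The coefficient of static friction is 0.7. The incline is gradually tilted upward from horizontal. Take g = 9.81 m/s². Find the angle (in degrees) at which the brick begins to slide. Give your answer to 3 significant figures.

35.0°

At the threshold of sliding, static friction is at its maximum μ_s N and exactly balances the weight component along the incline: mg sin θ = μ_s mg cos θ.
Hence tan θ = μ_s = 0.7, so θ = arctan(0.7) = 34.9920°.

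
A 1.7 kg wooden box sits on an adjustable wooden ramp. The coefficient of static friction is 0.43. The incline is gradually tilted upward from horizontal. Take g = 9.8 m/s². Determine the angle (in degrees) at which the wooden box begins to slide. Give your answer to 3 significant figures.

At the threshold of sliding, static friction is at its maximum μ_s N and exactly balances the weight component along the incline: mg sin θ = μ_s mg cos θ.
Hence tan θ = μ_s = 0.43, so θ = arctan(0.43) = 23.2677°.

23.3°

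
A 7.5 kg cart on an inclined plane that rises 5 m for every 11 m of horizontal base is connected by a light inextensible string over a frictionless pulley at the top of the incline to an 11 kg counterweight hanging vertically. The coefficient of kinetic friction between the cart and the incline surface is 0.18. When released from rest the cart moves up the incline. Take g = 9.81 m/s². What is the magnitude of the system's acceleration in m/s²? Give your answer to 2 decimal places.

For the cart on the incline: the weight component along the slope is m₁g sin 24.44° = 7.5 × 9.81 × 0.4138 = 30.445 N and the normal force is N = m₁g cos 24.44° = 66.980 N.
Kinetic friction opposes the cart's motion up the incline: f = μN = 0.18 × 66.980 = 12.056 N acting down the slope.
Newton's second law for the cart (up-slope positive): T − 30.445 − 12.056 = 7.5 a. For the hanging counterweight (downward positive): 11 × 9.81 − T = 11 a.
Adding the two equations eliminates T: 65.409 = 18.5 a, so a = 3.5356 m/s².

3.54 m/s²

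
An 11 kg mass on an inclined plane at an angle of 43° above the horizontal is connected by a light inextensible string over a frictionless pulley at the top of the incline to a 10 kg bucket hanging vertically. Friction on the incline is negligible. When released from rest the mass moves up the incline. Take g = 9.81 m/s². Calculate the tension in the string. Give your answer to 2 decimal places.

86.43 N

For the mass on the incline: the weight component along the slope is m₁g sin 43° = 11 × 9.81 × 0.6820 = 73.595 N and the normal force is N = m₁g cos 43° = 78.920 N.
Newton's second law for the mass (up-slope positive): T − 73.595 = 11 a. For the hanging bucket (downward positive): 10 × 9.81 − T = 10 a.
Adding the two equations eliminates T: 24.505 = 21 a, so a = 1.1669 m/s².
Then from the hanging bucket's equation, T = 10 × (9.81 − 1.1669) = 86.431 N.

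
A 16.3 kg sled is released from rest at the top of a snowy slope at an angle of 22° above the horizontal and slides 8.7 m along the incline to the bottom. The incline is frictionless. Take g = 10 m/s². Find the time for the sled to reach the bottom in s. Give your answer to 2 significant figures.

The weight component along the incline is mg sin 22° = 61.061 N and the normal force is N = mg cos 22° = 151.131 N.
With no friction, a = g sin 22° = 3.7461 m/s².
Starting from rest, L = ½at², so t = √(2L/a) = √(2 × 8.7 / 3.7461) = 2.1552 s.

2.2 s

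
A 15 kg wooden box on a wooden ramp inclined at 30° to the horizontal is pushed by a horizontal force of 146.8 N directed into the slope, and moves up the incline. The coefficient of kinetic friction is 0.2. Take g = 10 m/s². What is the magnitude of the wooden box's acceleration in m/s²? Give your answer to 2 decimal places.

0.76 m/s²

The horizontal push has components F cos 30° = 146.8 × 0.8660 = 127.129 N up the incline and F sin 30° = 146.8 × 0.5000 = 73.400 N pressing into the surface.
The normal force is therefore N = mg cos 30° + F sin 30° = 129.900 + 73.400 = 203.300 N, and kinetic friction down the slope is μN = 0.2 × 203.300 = 40.660 N.
Along the incline: F cos 30° − mg sin 30° − μN = ma, so 127.129 − 75.000 − 40.660 = 15 a, giving a = 0.7646 m/s².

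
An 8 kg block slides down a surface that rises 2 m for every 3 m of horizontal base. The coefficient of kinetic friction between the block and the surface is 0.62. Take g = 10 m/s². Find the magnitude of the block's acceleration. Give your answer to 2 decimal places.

0.39 m/s²

Resolving the weight along the incline: the component pulling the block down the slope is mg sin 33.69° = 8 × 10 × 0.5547 = 44.376 N, and the normal force is N = mg cos 33.69° = 8 × 10 × 0.8321 = 66.568 N.
Kinetic friction acts up the slope with magnitude f = μN = 0.62 × 66.568 = 41.272 N.
Net force along the incline is 44.376 − 41.272 = 3.104 N, so a = 3.104 / 8 = 0.3880 m/s².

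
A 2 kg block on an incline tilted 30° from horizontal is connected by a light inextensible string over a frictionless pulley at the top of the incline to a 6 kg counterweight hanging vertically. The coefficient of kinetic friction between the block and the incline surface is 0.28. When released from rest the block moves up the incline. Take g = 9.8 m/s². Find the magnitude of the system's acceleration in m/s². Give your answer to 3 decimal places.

For the block on the incline: the weight component along the slope is m₁g sin 30° = 2 × 9.8 × 0.5000 = 9.800 N and the normal force is N = m₁g cos 30° = 16.974 N.
Kinetic friction opposes the block's motion up the incline: f = μN = 0.28 × 16.974 = 4.753 N acting down the slope.
Newton's second law for the block (up-slope positive): T − 9.800 − 4.753 = 2 a. For the hanging counterweight (downward positive): 6 × 9.8 − T = 6 a.
Adding the two equations eliminates T: 44.247 = 8 a, so a = 5.5309 m/s².

5.531 m/s²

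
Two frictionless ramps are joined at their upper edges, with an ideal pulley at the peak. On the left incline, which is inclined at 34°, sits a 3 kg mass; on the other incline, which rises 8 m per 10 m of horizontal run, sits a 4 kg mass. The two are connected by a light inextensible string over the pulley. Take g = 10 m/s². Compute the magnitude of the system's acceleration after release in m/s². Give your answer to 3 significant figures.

Resolve each weight along its own incline: the 3 kg mass has component 3 × 10 × sin 34° = 16.776 N down its slope, and the 4 kg mass has 4 × 10 × sin 38.66° = 24.988 N down its slope.
The 4 kg side's 24.988 N exceeds the other side's 16.776 N, so that mass slides down and the 3 kg mass slides up. Taking that direction as positive, Newton's second law for the whole system gives 24.988 − 16.776 = (3 + 4) a, so a = 8.212 / 7 = 1.1731 m/s².

1.17 m/s²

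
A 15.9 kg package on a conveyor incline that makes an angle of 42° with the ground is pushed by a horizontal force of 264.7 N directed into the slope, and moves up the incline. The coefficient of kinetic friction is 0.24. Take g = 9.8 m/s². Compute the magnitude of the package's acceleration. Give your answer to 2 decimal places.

1.39 m/s²

The horizontal push has components F cos 42° = 264.7 × 0.7431 = 196.699 N up the incline and F sin 42° = 264.7 × 0.6691 = 177.111 N pressing into the surface.
The normal force is therefore N = mg cos 42° + F sin 42° = 115.790 + 177.111 = 292.901 N, and kinetic friction down the slope is μN = 0.24 × 292.901 = 70.296 N.
Along the incline: F cos 42° − mg sin 42° − μN = ma, so 196.699 − 104.259 − 70.296 = 15.9 a, giving a = 1.3927 m/s².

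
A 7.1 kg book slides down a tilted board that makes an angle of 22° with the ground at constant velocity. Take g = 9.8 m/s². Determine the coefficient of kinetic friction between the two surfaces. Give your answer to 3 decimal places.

0.404

At constant velocity the net force along the incline is zero: mg sin 22° = μ mg cos 22°.
So μ = tan 22° = 0.3746 / 0.9272 = 0.4040.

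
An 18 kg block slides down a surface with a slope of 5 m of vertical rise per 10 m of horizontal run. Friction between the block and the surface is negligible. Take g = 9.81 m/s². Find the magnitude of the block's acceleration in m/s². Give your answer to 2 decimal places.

4.39 m/s²

Resolving the weight along the incline: the component pulling the block down the slope is mg sin 26.57° = 18 × 9.81 × 0.4472 = 78.967 N, and the normal force is N = mg cos 26.57° = 18 × 9.81 × 0.8944 = 157.933 N.
With no friction the net force along the incline is 78.967 N, so a = g sin 26.57° = 78.967 / 18 = 4.3871 m/s².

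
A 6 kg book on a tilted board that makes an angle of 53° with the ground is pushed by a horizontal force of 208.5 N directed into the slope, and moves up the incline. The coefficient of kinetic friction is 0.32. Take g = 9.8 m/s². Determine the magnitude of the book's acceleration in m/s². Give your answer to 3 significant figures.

The horizontal push has components F cos 53° = 208.5 × 0.6018 = 125.475 N up the incline and F sin 53° = 208.5 × 0.7986 = 166.508 N pressing into the surface.
The normal force is therefore N = mg cos 53° + F sin 53° = 35.386 + 166.508 = 201.894 N, and kinetic friction down the slope is μN = 0.32 × 201.894 = 64.606 N.
Along the incline: F cos 53° − mg sin 53° − μN = ma, so 125.475 − 46.958 − 64.606 = 6 a, giving a = 2.3185 m/s².

2.32 m/s²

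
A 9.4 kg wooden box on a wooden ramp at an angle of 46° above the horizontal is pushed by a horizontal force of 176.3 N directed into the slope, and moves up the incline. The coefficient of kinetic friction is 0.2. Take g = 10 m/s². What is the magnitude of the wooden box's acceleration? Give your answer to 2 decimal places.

1.75 m/s²

The horizontal push has components F cos 46° = 176.3 × 0.6947 = 122.476 N up the incline and F sin 46° = 176.3 × 0.7193 = 126.813 N pressing into the surface.
The normal force is therefore N = mg cos 46° + F sin 46° = 65.302 + 126.813 = 192.115 N, and kinetic friction down the slope is μN = 0.2 × 192.115 = 38.423 N.
Along the incline: F cos 46° − mg sin 46° − μN = ma, so 122.476 − 67.614 − 38.423 = 9.4 a, giving a = 1.7488 m/s².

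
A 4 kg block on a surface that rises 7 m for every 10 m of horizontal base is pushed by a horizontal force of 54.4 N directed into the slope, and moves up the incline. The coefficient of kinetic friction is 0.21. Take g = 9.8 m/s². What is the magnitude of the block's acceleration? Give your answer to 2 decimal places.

2.20 m/s²

The horizontal push has components F cos 34.99° = 54.4 × 0.8192 = 44.564 N up the incline and F sin 34.99° = 54.4 × 0.5735 = 31.198 N pressing into the surface.
The normal force is therefore N = mg cos 34.99° + F sin 34.99° = 32.113 + 31.198 = 63.311 N, and kinetic friction down the slope is μN = 0.21 × 63.311 = 13.295 N.
Along the incline: F cos 34.99° − mg sin 34.99° − μN = ma, so 44.564 − 22.481 − 13.295 = 4 a, giving a = 2.1970 m/s².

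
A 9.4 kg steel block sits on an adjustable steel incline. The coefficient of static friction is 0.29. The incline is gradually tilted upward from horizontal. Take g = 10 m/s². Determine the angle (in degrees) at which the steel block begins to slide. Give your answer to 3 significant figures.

At the threshold of sliding, static friction is at its maximum μ_s N and exactly balances the weight component along the incline: mg sin θ = μ_s mg cos θ.
Hence tan θ = μ_s = 0.29, so θ = arctan(0.29) = 16.1722°.

16.2°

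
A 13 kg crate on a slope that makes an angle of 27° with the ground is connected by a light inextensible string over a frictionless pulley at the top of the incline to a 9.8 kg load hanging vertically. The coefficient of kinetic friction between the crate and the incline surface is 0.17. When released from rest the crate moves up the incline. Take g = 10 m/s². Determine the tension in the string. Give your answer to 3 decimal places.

For the crate on the incline: the weight component along the slope is m₁g sin 27° = 13 × 10 × 0.4540 = 59.020 N and the normal force is N = m₁g cos 27° = 115.831 N.
Kinetic friction opposes the crate's motion up the incline: f = μN = 0.17 × 115.831 = 19.691 N acting down the slope.
Newton's second law for the crate (up-slope positive): T − 59.020 − 19.691 = 13 a. For the hanging load (downward positive): 9.8 × 10 − T = 9.8 a.
Adding the two equations eliminates T: 19.289 = 22.8 a, so a = 0.8460 m/s².
Then from the hanging load's equation, T = 9.8 × (10 − 0.8460) = 89.709 N.

89.709 N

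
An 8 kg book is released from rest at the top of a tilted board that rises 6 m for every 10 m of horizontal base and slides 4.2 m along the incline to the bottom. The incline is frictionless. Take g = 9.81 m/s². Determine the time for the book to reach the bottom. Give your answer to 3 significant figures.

The weight component along the incline is mg sin 30.96° = 40.378 N and the normal force is N = mg cos 30.96° = 67.296 N.
With no friction, a = g sin 30.96° = 5.0472 m/s².
Starting from rest, L = ½at², so t = √(2L/a) = √(2 × 4.2 / 5.0472) = 1.2901 s.

1.29 s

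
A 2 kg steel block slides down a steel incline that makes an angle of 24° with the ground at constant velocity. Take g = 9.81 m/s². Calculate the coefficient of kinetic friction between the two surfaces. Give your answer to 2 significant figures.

0.45

At constant velocity the net force along the incline is zero: mg sin 24° = μ mg cos 24°.
So μ = tan 24° = 0.4067 / 0.9135 = 0.4452.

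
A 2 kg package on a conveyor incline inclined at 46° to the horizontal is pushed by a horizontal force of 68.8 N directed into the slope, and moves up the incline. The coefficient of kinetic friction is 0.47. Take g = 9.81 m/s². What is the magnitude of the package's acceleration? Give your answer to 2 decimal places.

The horizontal push has components F cos 46° = 68.8 × 0.6947 = 47.795 N up the incline and F sin 46° = 68.8 × 0.7193 = 49.488 N pressing into the surface.
The normal force is therefore N = mg cos 46° + F sin 46° = 13.630 + 49.488 = 63.118 N, and kinetic friction down the slope is μN = 0.47 × 63.118 = 29.665 N.
Along the incline: F cos 46° − mg sin 46° − μN = ma, so 47.795 − 14.113 − 29.665 = 2 a, giving a = 2.0085 m/s².

2.01 m/s²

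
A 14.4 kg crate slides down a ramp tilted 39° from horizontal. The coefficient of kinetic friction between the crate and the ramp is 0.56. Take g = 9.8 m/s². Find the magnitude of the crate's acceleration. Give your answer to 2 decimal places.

1.90 m/s²

Resolving the weight along the incline: the component pulling the crate down the slope is mg sin 39° = 14.4 × 9.8 × 0.6293 = 88.807 N, and the normal force is N = mg cos 39° = 14.4 × 9.8 × 0.7771 = 109.664 N.
Kinetic friction acts up the slope with magnitude f = μN = 0.56 × 109.664 = 61.412 N.
Net force along the incline is 88.807 − 61.412 = 27.395 N, so a = 27.395 / 14.4 = 1.9024 m/s².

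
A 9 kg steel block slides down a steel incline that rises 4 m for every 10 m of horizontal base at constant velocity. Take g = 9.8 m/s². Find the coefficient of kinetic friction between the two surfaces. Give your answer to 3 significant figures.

At constant velocity the net force along the incline is zero: mg sin 21.80° = μ mg cos 21.80°.
So μ = tan 21.80° = 0.3714 / 0.9285 = 0.4000.

0.400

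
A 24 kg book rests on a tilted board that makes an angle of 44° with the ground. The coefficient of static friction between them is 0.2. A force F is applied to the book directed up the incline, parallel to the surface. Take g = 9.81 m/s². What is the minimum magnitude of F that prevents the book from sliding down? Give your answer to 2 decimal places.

129.68 N

The normal force is N = mg cos 44° = 169.361 N. With F at its minimum the book is on the verge of sliding down, so static friction is at its maximum μ_s N = 0.2 × 169.361 = 33.872 N and acts up the slope.
Equilibrium along the incline: F + μ_s N = mg sin 44°, so F = 163.550 − 33.872 = 129.678 N.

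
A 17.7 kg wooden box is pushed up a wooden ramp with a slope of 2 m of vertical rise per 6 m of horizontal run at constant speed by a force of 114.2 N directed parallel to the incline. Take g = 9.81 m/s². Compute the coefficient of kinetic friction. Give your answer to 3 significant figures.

0.360

At constant speed ΣF = 0 along the incline. The applied 114.2 N acts up the slope; the weight component mg sin 18.43° = 54.909 N and kinetic friction μN both act down the slope.
So 114.2 = 54.909 + μ × 164.727, giving μ = (114.2 − 54.909) / 164.727 = 0.3599.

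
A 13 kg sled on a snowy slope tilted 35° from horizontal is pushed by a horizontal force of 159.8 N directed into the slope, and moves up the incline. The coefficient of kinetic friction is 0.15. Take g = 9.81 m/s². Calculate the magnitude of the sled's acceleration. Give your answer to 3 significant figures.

2.18 m/s²

The horizontal push has components F cos 35° = 159.8 × 0.8192 = 130.908 N up the incline and F sin 35° = 159.8 × 0.5736 = 91.661 N pressing into the surface.
The normal force is therefore N = mg cos 35° + F sin 35° = 104.473 + 91.661 = 196.134 N, and kinetic friction down the slope is μN = 0.15 × 196.134 = 29.420 N.
Along the incline: F cos 35° − mg sin 35° − μN = ma, so 130.908 − 73.151 − 29.420 = 13 a, giving a = 2.1798 m/s².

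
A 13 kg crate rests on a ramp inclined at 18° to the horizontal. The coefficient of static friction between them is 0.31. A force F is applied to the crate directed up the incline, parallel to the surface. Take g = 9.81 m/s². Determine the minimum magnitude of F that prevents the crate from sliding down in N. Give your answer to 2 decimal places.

1.81 N

The normal force is N = mg cos 18° = 121.288 N. With F at its minimum the crate is on the verge of sliding down, so static friction is at its maximum μ_s N = 0.31 × 121.288 = 37.599 N and acts up the slope.
Equilibrium along the incline: F + μ_s N = mg sin 18°, so F = 39.409 − 37.599 = 1.810 N.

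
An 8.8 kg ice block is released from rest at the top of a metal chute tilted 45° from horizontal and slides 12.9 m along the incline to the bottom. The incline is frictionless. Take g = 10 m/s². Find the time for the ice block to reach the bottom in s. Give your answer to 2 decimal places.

The weight component along the incline is mg sin 45° = 62.225 N and the normal force is N = mg cos 45° = 62.225 N.
With no friction, a = g sin 45° = 7.0711 m/s².
Starting from rest, L = ½at², so t = √(2L/a) = √(2 × 12.9 / 7.0711) = 1.9101 s.

1.91 s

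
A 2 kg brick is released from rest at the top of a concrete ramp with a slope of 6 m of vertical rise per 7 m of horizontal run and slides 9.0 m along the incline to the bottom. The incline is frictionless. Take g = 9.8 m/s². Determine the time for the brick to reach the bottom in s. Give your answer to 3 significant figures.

1.68 s

The weight component along the incline is mg sin 40.60° = 12.756 N and the normal force is N = mg cos 40.60° = 14.881 N.
With no friction, a = g sin 40.60° = 6.3778 m/s².
Starting from rest, L = ½at², so t = √(2L/a) = √(2 × 9.0 / 6.3778) = 1.6800 s.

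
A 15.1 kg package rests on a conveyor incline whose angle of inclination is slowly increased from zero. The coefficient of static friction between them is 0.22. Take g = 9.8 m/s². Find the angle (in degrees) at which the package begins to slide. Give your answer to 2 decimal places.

At the threshold of sliding, static friction is at its maximum μ_s N and exactly balances the weight component along the incline: mg sin θ = μ_s mg cos θ.
Hence tan θ = μ_s = 0.22, so θ = arctan(0.22) = 12.4074°.

12.41°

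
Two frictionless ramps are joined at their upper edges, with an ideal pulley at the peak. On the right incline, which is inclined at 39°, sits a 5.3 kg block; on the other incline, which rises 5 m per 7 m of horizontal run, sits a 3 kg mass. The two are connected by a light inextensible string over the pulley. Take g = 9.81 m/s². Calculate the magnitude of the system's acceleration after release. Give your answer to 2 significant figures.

Resolve each weight along its own incline: the 5.3 kg mass has component 5.3 × 9.81 × sin 39° = 32.720 N down its slope, and the 3 kg mass has 3 × 9.81 × sin 35.54° = 17.106 N down its slope.
The 5.3 kg side's 32.720 N exceeds the other side's 17.106 N, so that mass slides down and the 3 kg mass slides up. Taking that direction as positive, Newton's second law for the whole system gives 32.720 − 17.106 = (5.3 + 3) a, so a = 15.614 / 8.3 = 1.8812 m/s².

1.9 m/s²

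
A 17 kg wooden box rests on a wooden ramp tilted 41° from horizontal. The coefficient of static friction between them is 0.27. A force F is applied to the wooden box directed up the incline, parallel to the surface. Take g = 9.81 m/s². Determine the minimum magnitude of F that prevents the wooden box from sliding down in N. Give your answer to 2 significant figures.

75 N

The normal force is N = mg cos 41° = 125.863 N. With F at its minimum the wooden box is on the verge of sliding down, so static friction is at its maximum μ_s N = 0.27 × 125.863 = 33.983 N and acts up the slope.
Equilibrium along the incline: F + μ_s N = mg sin 41°, so F = 109.411 − 33.983 = 75.428 N.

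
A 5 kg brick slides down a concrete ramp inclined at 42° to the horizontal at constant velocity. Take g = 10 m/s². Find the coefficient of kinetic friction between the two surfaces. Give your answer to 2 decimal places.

At constant velocity the net force along the incline is zero: mg sin 42° = μ mg cos 42°.
So μ = tan 42° = 0.6691 / 0.7431 = 0.9004.

0.90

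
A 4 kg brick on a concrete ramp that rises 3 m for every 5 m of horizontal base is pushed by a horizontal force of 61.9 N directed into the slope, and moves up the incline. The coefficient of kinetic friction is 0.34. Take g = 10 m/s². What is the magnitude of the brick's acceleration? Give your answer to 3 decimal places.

The horizontal push has components F cos 30.96° = 61.9 × 0.8575 = 53.079 N up the incline and F sin 30.96° = 61.9 × 0.5145 = 31.848 N pressing into the surface.
The normal force is therefore N = mg cos 30.96° + F sin 30.96° = 34.300 + 31.848 = 66.148 N, and kinetic friction down the slope is μN = 0.34 × 66.148 = 22.490 N.
Along the incline: F cos 30.96° − mg sin 30.96° − μN = ma, so 53.079 − 20.580 − 22.490 = 4 a, giving a = 2.5023 m/s².

2.502 m/s²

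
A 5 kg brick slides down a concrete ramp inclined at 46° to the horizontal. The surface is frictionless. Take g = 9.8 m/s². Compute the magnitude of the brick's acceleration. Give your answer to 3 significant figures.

Resolving the weight along the incline: the component pulling the brick down the slope is mg sin 46° = 5 × 9.8 × 0.7193 = 35.246 N, and the normal force is N = mg cos 46° = 5 × 9.8 × 0.6947 = 34.040 N.
With no friction the net force along the incline is 35.246 N, so a = g sin 46° = 35.246 / 5 = 7.0492 m/s².

7.05 m/s²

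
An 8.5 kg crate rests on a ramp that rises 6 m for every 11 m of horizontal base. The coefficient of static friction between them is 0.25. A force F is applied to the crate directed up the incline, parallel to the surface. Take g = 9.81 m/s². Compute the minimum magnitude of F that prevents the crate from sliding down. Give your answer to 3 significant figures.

The normal force is N = mg cos 28.61° = 73.203 N. With F at its minimum the crate is on the verge of sliding down, so static friction is at its maximum μ_s N = 0.25 × 73.203 = 18.301 N and acts up the slope.
Equilibrium along the incline: F + μ_s N = mg sin 28.61°, so F = 39.929 − 18.301 = 21.628 N.

21.6 N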